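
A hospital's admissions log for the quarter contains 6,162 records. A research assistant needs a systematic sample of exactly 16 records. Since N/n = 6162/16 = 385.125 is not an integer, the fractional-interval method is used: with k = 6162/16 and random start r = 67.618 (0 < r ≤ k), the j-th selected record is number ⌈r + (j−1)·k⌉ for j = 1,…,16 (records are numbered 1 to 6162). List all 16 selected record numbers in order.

68, 453, 838, 1223, 1609, 1994, 2379, 2764, 3149, 3534, 3919, 4304, 4690, 5075, 5460, 5845

j=1: r + 0k = 67.618 → ⌈·⌉ = 68
j=2: r + 1k = 452.743 → ⌈·⌉ = 453
j=3: r + 2k = 837.868 → ⌈·⌉ = 838
j=4: r + 3k = 1222.993 → ⌈·⌉ = 1223
j=5: r + 4k = 1608.118 → ⌈·⌉ = 1609
j=6: r + 5k = 1993.243 → ⌈·⌉ = 1994
j=7: r + 6k = 2378.368 → ⌈·⌉ = 2379
j=8: r + 7k = 2763.493 → ⌈·⌉ = 2764
j=9: r + 8k = 3148.618 → ⌈·⌉ = 3149
j=10: r + 9k = 3533.743 → ⌈·⌉ = 3534
j=11: r + 10k = 3918.868 → ⌈·⌉ = 3919
j=12: r + 11k = 4303.993 → ⌈·⌉ = 4304
j=13: r + 12k = 4689.118 → ⌈·⌉ = 4690
j=14: r + 13k = 5074.243 → ⌈·⌉ = 5075
j=15: r + 14k = 5459.368 → ⌈·⌉ = 5460
j=16: r + 15k = 5844.493 → ⌈·⌉ = 5845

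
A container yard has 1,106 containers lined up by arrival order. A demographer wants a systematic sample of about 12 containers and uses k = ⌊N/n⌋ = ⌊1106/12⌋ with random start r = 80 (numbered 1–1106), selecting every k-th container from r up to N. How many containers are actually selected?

k = ⌊1106/12⌋ = 92
Achieved size = ⌊(1106 − 80)/92⌋ + 1 = ⌊1026/92⌋ + 1 = 11 + 1 = 12
(last selection: 80 + 11×92 = 1092 ≤ 1106; next would be 1184 > 1106)

12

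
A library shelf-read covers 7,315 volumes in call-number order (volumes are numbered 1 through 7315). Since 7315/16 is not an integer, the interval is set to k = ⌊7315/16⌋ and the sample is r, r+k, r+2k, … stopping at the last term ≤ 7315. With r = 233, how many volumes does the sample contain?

k = ⌊7315/16⌋ = 457
Achieved size = ⌊(7315 − 233)/457⌋ + 1 = ⌊7082/457⌋ + 1 = 15 + 1 = 16
(last selection: 233 + 15×457 = 7088 ≤ 7315; next would be 7545 > 7315)

16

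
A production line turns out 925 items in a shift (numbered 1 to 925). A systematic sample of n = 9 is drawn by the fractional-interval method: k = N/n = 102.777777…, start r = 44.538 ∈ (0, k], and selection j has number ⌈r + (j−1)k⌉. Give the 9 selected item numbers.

45, 148, 251, 353, 456, 559, 662, 764, 867

j=1: r + 0k = 44.538 → ⌈·⌉ = 45
j=2: r + 1k = 147.315777… → ⌈·⌉ = 148
j=3: r + 2k = 250.093555… → ⌈·⌉ = 251
j=4: r + 3k = 352.871333… → ⌈·⌉ = 353
j=5: r + 4k = 455.649111… → ⌈·⌉ = 456
j=6: r + 5k = 558.426888… → ⌈·⌉ = 559
j=7: r + 6k = 661.204666… → ⌈·⌉ = 662
j=8: r + 7k = 763.982444… → ⌈·⌉ = 764
j=9: r + 8k = 866.760222… → ⌈·⌉ = 867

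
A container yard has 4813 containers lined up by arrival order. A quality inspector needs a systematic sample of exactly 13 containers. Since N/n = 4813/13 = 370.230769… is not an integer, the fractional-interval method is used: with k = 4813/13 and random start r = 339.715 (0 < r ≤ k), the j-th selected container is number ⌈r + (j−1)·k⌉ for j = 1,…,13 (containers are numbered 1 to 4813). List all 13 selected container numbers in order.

j=1: r + 0k = 339.715 → ⌈·⌉ = 340
j=2: r + 1k = 709.945769… → ⌈·⌉ = 710
j=3: r + 2k = 1080.176538… → ⌈·⌉ = 1081
j=4: r + 3k = 1450.407307… → ⌈·⌉ = 1451
j=5: r + 4k = 1820.638076… → ⌈·⌉ = 1821
j=6: r + 5k = 2190.868846… → ⌈·⌉ = 2191
j=7: r + 6k = 2561.099615… → ⌈·⌉ = 2562
j=8: r + 7k = 2931.330384… → ⌈·⌉ = 2932
j=9: r + 8k = 3301.561153… → ⌈·⌉ = 3302
j=10: r + 9k = 3671.791923… → ⌈·⌉ = 3672
j=11: r + 10k = 4042.022692… → ⌈·⌉ = 4043
j=12: r + 11k = 4412.253461… → ⌈·⌉ = 4413
j=13: r + 12k = 4782.484230… → ⌈·⌉ = 4783

340, 710, 1081, 1451, 1821, 2191, 2562, 2932, 3302, 3672, 4043, 4413, 4783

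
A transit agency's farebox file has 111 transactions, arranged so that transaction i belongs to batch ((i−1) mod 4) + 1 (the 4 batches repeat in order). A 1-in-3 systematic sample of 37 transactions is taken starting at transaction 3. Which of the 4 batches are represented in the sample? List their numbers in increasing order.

1, 2, 3, 4

Consecutive selections differ by k = 3, so their batch numbers differ by 3 mod 4 = 3.
gcd(3, 4) = 1, so the sample visits 4/1 = 4 distinct residues mod 4.
Start 3 is batch 3; the batches hit are 1, 2, 3, 4.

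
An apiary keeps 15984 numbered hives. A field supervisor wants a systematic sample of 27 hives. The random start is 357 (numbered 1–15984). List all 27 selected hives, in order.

k = N/n = 15984/27 = 592
hive 1: 357
hive 2: 357 + 592 = 949
hive 3: 949 + 592 = 1541
hive 4: 1541 + 592 = 2133
hive 5: 2133 + 592 = 2725
hive 6: 2725 + 592 = 3317
hive 7: 3317 + 592 = 3909
hive 8: 3909 + 592 = 4501
hive 9: 4501 + 592 = 5093
hive 10: 5093 + 592 = 5685
hive 11: 5685 + 592 = 6277
hive 12: 6277 + 592 = 6869
hive 13: 6869 + 592 = 7461
hive 14: 7461 + 592 = 8053
hive 15: 8053 + 592 = 8645
hive 16: 8645 + 592 = 9237
hive 17: 9237 + 592 = 9829
hive 18: 9829 + 592 = 10421
hive 19: 10421 + 592 = 11013
hive 20: 11013 + 592 = 11605
hive 21: 11605 + 592 = 12197
hive 22: 12197 + 592 = 12789
hive 23: 12789 + 592 = 13381
hive 24: 13381 + 592 = 13973
hive 25: 13973 + 592 = 14565
hive 26: 14565 + 592 = 15157
hive 27: 15157 + 592 = 15749

357, 949, 1541, 2133, 2725, 3317, 3909, 4501, 5093, 5685, 6277, 6869, 7461, 8053, 8645, 9237, 9829, 10421, 11013, 11605, 12197, 12789, 13381, 13973, 14565, 15157, 15749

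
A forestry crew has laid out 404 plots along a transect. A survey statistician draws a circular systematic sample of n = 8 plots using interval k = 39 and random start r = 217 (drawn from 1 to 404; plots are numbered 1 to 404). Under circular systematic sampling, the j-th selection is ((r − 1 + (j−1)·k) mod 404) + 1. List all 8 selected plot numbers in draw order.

217, 256, 295, 334, 373, 8, 47, 86

Selection 1: 217
Selection 2: 217 + 39 = 256
Selection 3: 256 + 39 = 295
Selection 4: 295 + 39 = 334
Selection 5: 334 + 39 = 373
Selection 6: 373 + 39 = 412 → 412 − 404 = 8
Selection 7: 8 + 39 = 47
Selection 8: 47 + 39 = 86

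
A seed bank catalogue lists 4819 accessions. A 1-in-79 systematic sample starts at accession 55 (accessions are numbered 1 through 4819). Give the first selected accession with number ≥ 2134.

2188

k = 79
Steps past start: ⌈(2134 − 55)/79⌉ = ⌈2079/79⌉ = 27
Selected accession: 55 + 27×79 = 2188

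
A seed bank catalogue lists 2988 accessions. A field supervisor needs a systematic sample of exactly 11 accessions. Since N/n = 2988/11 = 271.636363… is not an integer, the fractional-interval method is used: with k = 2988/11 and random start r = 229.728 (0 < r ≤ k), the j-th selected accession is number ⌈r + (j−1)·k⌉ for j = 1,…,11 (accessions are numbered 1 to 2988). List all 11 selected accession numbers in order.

j=1: r + 0k = 229.728 → ⌈·⌉ = 230
j=2: r + 1k = 501.364363… → ⌈·⌉ = 502
j=3: r + 2k = 773.000727… → ⌈·⌉ = 774
j=4: r + 3k = 1044.637090… → ⌈·⌉ = 1045
j=5: r + 4k = 1316.273454… → ⌈·⌉ = 1317
j=6: r + 5k = 1587.909818… → ⌈·⌉ = 1588
j=7: r + 6k = 1859.546181… → ⌈·⌉ = 1860
j=8: r + 7k = 2131.182545… → ⌈·⌉ = 2132
j=9: r + 8k = 2402.818909… → ⌈·⌉ = 2403
j=10: r + 9k = 2674.455272… → ⌈·⌉ = 2675
j=11: r + 10k = 2946.091636… → ⌈·⌉ = 2947

230, 502, 774, 1045, 1317, 1588, 1860, 2132, 2403, 2675, 2947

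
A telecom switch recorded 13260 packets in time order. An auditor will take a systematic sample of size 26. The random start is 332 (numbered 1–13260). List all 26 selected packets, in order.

332, 842, 1352, 1862, 2372, 2882, 3392, 3902, 4412, 4922, 5432, 5942, 6452, 6962, 7472, 7982, 8492, 9002, 9512, 10022, 10532, 11042, 11552, 12062, 12572, 13082

k = N/n = 13260/26 = 510
packet 1: 332
packet 2: 332 + 510 = 842
packet 3: 842 + 510 = 1352
packet 4: 1352 + 510 = 1862
packet 5: 1862 + 510 = 2372
packet 6: 2372 + 510 = 2882
packet 7: 2882 + 510 = 3392
packet 8: 3392 + 510 = 3902
packet 9: 3902 + 510 = 4412
packet 10: 4412 + 510 = 4922
packet 11: 4922 + 510 = 5432
packet 12: 5432 + 510 = 5942
packet 13: 5942 + 510 = 6452
packet 14: 6452 + 510 = 6962
packet 15: 6962 + 510 = 7472
packet 16: 7472 + 510 = 7982
packet 17: 7982 + 510 = 8492
packet 18: 8492 + 510 = 9002
packet 19: 9002 + 510 = 9512
packet 20: 9512 + 510 = 10022
packet 21: 10022 + 510 = 10532
packet 22: 10532 + 510 = 11042
packet 23: 11042 + 510 = 11552
packet 24: 11552 + 510 = 12062
packet 25: 12062 + 510 = 12572
packet 26: 12572 + 510 = 13082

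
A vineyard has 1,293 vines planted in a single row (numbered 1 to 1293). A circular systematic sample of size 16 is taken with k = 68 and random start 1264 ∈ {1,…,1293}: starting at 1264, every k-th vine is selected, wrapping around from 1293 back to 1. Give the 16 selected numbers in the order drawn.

Selection 1: 1264
Selection 2: 1264 + 68 = 1332 → 1332 − 1293 = 39
Selection 3: 39 + 68 = 107
Selection 4: 107 + 68 = 175
Selection 5: 175 + 68 = 243
Selection 6: 243 + 68 = 311
Selection 7: 311 + 68 = 379
Selection 8: 379 + 68 = 447
Selection 9: 447 + 68 = 515
Selection 10: 515 + 68 = 583
Selection 11: 583 + 68 = 651
Selection 12: 651 + 68 = 719
Selection 13: 719 + 68 = 787
Selection 14: 787 + 68 = 855
Selection 15: 855 + 68 = 923
Selection 16: 923 + 68 = 991

1264, 39, 107, 175, 243, 311, 379, 447, 515, 583, 651, 719, 787, 855, 923, 991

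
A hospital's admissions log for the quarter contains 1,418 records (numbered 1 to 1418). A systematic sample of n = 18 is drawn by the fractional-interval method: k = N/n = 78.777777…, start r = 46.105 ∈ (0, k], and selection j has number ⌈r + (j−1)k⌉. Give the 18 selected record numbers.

j=1: r + 0k = 46.105 → ⌈·⌉ = 47
j=2: r + 1k = 124.882777… → ⌈·⌉ = 125
j=3: r + 2k = 203.660555… → ⌈·⌉ = 204
j=4: r + 3k = 282.438333… → ⌈·⌉ = 283
j=5: r + 4k = 361.216111… → ⌈·⌉ = 362
j=6: r + 5k = 439.993888… → ⌈·⌉ = 440
j=7: r + 6k = 518.771666… → ⌈·⌉ = 519
j=8: r + 7k = 597.549444… → ⌈·⌉ = 598
j=9: r + 8k = 676.327222… → ⌈·⌉ = 677
j=10: r + 9k = 755.105 → ⌈·⌉ = 756
j=11: r + 10k = 833.882777… → ⌈·⌉ = 834
j=12: r + 11k = 912.660555… → ⌈·⌉ = 913
j=13: r + 12k = 991.438333… → ⌈·⌉ = 992
j=14: r + 13k = 1070.216111… → ⌈·⌉ = 1071
j=15: r + 14k = 1148.993888… → ⌈·⌉ = 1149
j=16: r + 15k = 1227.771666… → ⌈·⌉ = 1228
j=17: r + 16k = 1306.549444… → ⌈·⌉ = 1307
j=18: r + 17k = 1385.327222… → ⌈·⌉ = 1386

47, 125, 204, 283, 362, 440, 519, 598, 677, 756, 834, 913, 992, 1071, 1149, 1228, 1307, 1386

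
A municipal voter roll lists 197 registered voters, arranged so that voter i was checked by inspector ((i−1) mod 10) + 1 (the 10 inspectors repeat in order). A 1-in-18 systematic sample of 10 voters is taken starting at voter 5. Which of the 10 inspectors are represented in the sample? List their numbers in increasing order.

Consecutive selections differ by k = 18, so their inspector numbers differ by 18 mod 10 = 8.
gcd(18, 10) = 2, so the sample visits 10/2 = 5 distinct residues mod 10.
Start 5 is inspector 5; the inspectors hit are 1, 3, 5, 7, 9.

1, 3, 5, 7, 9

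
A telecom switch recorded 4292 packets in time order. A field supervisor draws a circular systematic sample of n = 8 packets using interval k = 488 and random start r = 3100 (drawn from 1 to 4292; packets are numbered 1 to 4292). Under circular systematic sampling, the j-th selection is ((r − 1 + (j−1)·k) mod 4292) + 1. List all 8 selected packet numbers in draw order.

Selection 1: 3100
Selection 2: 3100 + 488 = 3588
Selection 3: 3588 + 488 = 4076
Selection 4: 4076 + 488 = 4564 → 4564 − 4292 = 272
Selection 5: 272 + 488 = 760
Selection 6: 760 + 488 = 1248
Selection 7: 1248 + 488 = 1736
Selection 8: 1736 + 488 = 2224

3100, 3588, 4076, 272, 760, 1248, 1736, 2224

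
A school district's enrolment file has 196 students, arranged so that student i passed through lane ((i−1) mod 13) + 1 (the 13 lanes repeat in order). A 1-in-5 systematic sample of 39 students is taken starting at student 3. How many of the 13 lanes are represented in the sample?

13

Consecutive selections differ by k = 5, so their lane numbers differ by 5 mod 13 = 5.
gcd(5, 13) = 1, so the sample visits 13/1 = 13 distinct residues mod 13.
Start 3 is lane 3; the lanes hit are 1, 2, 3, 4, 5, 6, 7, 8, 9, 10, 11, 12, 13.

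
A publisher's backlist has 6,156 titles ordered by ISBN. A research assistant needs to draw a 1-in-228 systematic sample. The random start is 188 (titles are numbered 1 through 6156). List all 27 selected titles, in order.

188, 416, 644, 872, 1100, 1328, 1556, 1784, 2012, 2240, 2468, 2696, 2924, 3152, 3380, 3608, 3836, 4064, 4292, 4520, 4748, 4976, 5204, 5432, 5660, 5888, 6116

title 1: 188
title 2: 188 + 228 = 416
title 3: 416 + 228 = 644
title 4: 644 + 228 = 872
title 5: 872 + 228 = 1100
title 6: 1100 + 228 = 1328
title 7: 1328 + 228 = 1556
title 8: 1556 + 228 = 1784
title 9: 1784 + 228 = 2012
title 10: 2012 + 228 = 2240
title 11: 2240 + 228 = 2468
title 12: 2468 + 228 = 2696
title 13: 2696 + 228 = 2924
title 14: 2924 + 228 = 3152
title 15: 3152 + 228 = 3380
title 16: 3380 + 228 = 3608
title 17: 3608 + 228 = 3836
title 18: 3836 + 228 = 4064
title 19: 4064 + 228 = 4292
title 20: 4292 + 228 = 4520
title 21: 4520 + 228 = 4748
title 22: 4748 + 228 = 4976
title 23: 4976 + 228 = 5204
title 24: 5204 + 228 = 5432
title 25: 5432 + 228 = 5660
title 26: 5660 + 228 = 5888
title 27: 5888 + 228 = 6116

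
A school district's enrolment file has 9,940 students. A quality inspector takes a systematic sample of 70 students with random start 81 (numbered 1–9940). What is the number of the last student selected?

9879

k = 9940/70 = 142
70th selection = r + (70−1)·k = 81 + 69×142 = 81 + 9798 = 9879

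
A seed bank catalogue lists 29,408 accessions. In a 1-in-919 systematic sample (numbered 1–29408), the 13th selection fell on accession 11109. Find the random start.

k = 919
r = 11109 − (13−1)×919 = 11109 − 11028 = 81

81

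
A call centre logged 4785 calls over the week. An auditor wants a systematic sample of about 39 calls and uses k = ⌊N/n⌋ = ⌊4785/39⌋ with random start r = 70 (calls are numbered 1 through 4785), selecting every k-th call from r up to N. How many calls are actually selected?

k = ⌊4785/39⌋ = 122
Achieved size = ⌊(4785 − 70)/122⌋ + 1 = ⌊4715/122⌋ + 1 = 38 + 1 = 39
(last selection: 70 + 38×122 = 4706 ≤ 4785; next would be 4828 > 4785)

39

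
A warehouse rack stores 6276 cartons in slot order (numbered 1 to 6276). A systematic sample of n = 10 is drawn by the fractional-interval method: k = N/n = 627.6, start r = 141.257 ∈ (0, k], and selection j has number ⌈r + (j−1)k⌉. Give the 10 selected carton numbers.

142, 769, 1397, 2025, 2652, 3280, 3907, 4535, 5163, 5790

j=1: r + 0k = 141.257 → ⌈·⌉ = 142
j=2: r + 1k = 768.857 → ⌈·⌉ = 769
j=3: r + 2k = 1396.457 → ⌈·⌉ = 1397
j=4: r + 3k = 2024.057 → ⌈·⌉ = 2025
j=5: r + 4k = 2651.657 → ⌈·⌉ = 2652
j=6: r + 5k = 3279.257 → ⌈·⌉ = 3280
j=7: r + 6k = 3906.857 → ⌈·⌉ = 3907
j=8: r + 7k = 4534.457 → ⌈·⌉ = 4535
j=9: r + 8k = 5162.057 → ⌈·⌉ = 5163
j=10: r + 9k = 5789.657 → ⌈·⌉ = 5790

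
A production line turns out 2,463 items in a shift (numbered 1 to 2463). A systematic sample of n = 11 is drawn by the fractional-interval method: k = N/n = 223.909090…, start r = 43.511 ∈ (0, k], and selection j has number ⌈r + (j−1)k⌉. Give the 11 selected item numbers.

44, 268, 492, 716, 940, 1164, 1387, 1611, 1835, 2059, 2283

j=1: r + 0k = 43.511 → ⌈·⌉ = 44
j=2: r + 1k = 267.420090… → ⌈·⌉ = 268
j=3: r + 2k = 491.329181… → ⌈·⌉ = 492
j=4: r + 3k = 715.238272… → ⌈·⌉ = 716
j=5: r + 4k = 939.147363… → ⌈·⌉ = 940
j=6: r + 5k = 1163.056454… → ⌈·⌉ = 1164
j=7: r + 6k = 1386.965545… → ⌈·⌉ = 1387
j=8: r + 7k = 1610.874636… → ⌈·⌉ = 1611
j=9: r + 8k = 1834.783727… → ⌈·⌉ = 1835
j=10: r + 9k = 2058.692818… → ⌈·⌉ = 2059
j=11: r + 10k = 2282.601909… → ⌈·⌉ = 2283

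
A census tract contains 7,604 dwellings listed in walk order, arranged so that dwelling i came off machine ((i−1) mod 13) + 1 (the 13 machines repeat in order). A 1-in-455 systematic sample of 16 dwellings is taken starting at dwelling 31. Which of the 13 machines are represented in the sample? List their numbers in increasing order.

5

Consecutive selections differ by k = 455, so their machine numbers differ by 455 mod 13 = 0.
gcd(455, 13) = 13, so the sample visits 13/13 = 1 distinct residues mod 13.
Start 31 is machine 5; the machines hit are 5.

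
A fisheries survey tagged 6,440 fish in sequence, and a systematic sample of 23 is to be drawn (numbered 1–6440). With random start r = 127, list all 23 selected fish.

127, 407, 687, 967, 1247, 1527, 1807, 2087, 2367, 2647, 2927, 3207, 3487, 3767, 4047, 4327, 4607, 4887, 5167, 5447, 5727, 6007, 6287

k = N/n = 6440/23 = 280
fish 1: 127
fish 2: 127 + 280 = 407
fish 3: 407 + 280 = 687
fish 4: 687 + 280 = 967
fish 5: 967 + 280 = 1247
fish 6: 1247 + 280 = 1527
fish 7: 1527 + 280 = 1807
fish 8: 1807 + 280 = 2087
fish 9: 2087 + 280 = 2367
fish 10: 2367 + 280 = 2647
fish 11: 2647 + 280 = 2927
fish 12: 2927 + 280 = 3207
fish 13: 3207 + 280 = 3487
fish 14: 3487 + 280 = 3767
fish 15: 3767 + 280 = 4047
fish 16: 4047 + 280 = 4327
fish 17: 4327 + 280 = 4607
fish 18: 4607 + 280 = 4887
fish 19: 4887 + 280 = 5167
fish 20: 5167 + 280 = 5447
fish 21: 5447 + 280 = 5727
fish 22: 5727 + 280 = 6007
fish 23: 6007 + 280 = 6287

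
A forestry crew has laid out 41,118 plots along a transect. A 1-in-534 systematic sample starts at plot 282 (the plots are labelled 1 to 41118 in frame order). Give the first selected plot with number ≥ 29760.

30186

k = 534
Steps past start: ⌈(29760 − 282)/534⌉ = ⌈29478/534⌉ = 56
Selected plot: 282 + 56×534 = 30186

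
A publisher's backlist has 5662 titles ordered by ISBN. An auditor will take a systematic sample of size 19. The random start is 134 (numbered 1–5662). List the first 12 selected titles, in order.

k = N/n = 5662/19 = 298
title 1: 134
title 2: 134 + 298 = 432
title 3: 432 + 298 = 730
title 4: 730 + 298 = 1028
title 5: 1028 + 298 = 1326
title 6: 1326 + 298 = 1624
title 7: 1624 + 298 = 1922
title 8: 1922 + 298 = 2220
title 9: 2220 + 298 = 2518
title 10: 2518 + 298 = 2816
title 11: 2816 + 298 = 3114
title 12: 3114 + 298 = 3412

134, 432, 730, 1028, 1326, 1624, 1922, 2220, 2518, 2816, 3114, 3412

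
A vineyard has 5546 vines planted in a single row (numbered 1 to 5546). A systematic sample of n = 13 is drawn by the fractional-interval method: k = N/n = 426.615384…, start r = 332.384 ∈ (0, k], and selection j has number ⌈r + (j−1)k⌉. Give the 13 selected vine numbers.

j=1: r + 0k = 332.384 → ⌈·⌉ = 333
j=2: r + 1k = 758.999384… → ⌈·⌉ = 759
j=3: r + 2k = 1185.614769… → ⌈·⌉ = 1186
j=4: r + 3k = 1612.230153… → ⌈·⌉ = 1613
j=5: r + 4k = 2038.845538… → ⌈·⌉ = 2039
j=6: r + 5k = 2465.460923… → ⌈·⌉ = 2466
j=7: r + 6k = 2892.076307… → ⌈·⌉ = 2893
j=8: r + 7k = 3318.691692… → ⌈·⌉ = 3319
j=9: r + 8k = 3745.307076… → ⌈·⌉ = 3746
j=10: r + 9k = 4171.922461… → ⌈·⌉ = 4172
j=11: r + 10k = 4598.537846… → ⌈·⌉ = 4599
j=12: r + 11k = 5025.153230… → ⌈·⌉ = 5026
j=13: r + 12k = 5451.768615… → ⌈·⌉ = 5452

333, 759, 1186, 1613, 2039, 2466, 2893, 3319, 3746, 4172, 4599, 5026, 5452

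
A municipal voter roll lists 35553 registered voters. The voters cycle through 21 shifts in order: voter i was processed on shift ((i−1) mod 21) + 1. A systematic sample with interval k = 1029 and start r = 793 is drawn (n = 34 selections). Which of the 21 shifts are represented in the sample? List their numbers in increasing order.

Consecutive selections differ by k = 1029, so their shift numbers differ by 1029 mod 21 = 0.
gcd(1029, 21) = 21, so the sample visits 21/21 = 1 distinct residues mod 21.
Start 793 is shift 16; the shifts hit are 16.

16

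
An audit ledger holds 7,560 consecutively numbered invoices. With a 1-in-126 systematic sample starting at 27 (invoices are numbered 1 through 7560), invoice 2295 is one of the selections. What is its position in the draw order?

k = 126
position = (2295 − 27)/126 + 1 = 2268/126 + 1 = 18 + 1 = 19

19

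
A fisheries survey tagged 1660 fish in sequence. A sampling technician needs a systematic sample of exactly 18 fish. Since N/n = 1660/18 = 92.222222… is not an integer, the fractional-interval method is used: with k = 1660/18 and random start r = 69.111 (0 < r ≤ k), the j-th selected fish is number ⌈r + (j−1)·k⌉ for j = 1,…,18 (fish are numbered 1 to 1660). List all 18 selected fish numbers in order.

70, 162, 254, 346, 438, 531, 623, 715, 807, 900, 992, 1084, 1176, 1268, 1361, 1453, 1545, 1637

j=1: r + 0k = 69.111 → ⌈·⌉ = 70
j=2: r + 1k = 161.333222… → ⌈·⌉ = 162
j=3: r + 2k = 253.555444… → ⌈·⌉ = 254
j=4: r + 3k = 345.777666… → ⌈·⌉ = 346
j=5: r + 4k = 437.999888… → ⌈·⌉ = 438
j=6: r + 5k = 530.222111… → ⌈·⌉ = 531
j=7: r + 6k = 622.444333… → ⌈·⌉ = 623
j=8: r + 7k = 714.666555… → ⌈·⌉ = 715
j=9: r + 8k = 806.888777… → ⌈·⌉ = 807
j=10: r + 9k = 899.111 → ⌈·⌉ = 900
j=11: r + 10k = 991.333222… → ⌈·⌉ = 992
j=12: r + 11k = 1083.555444… → ⌈·⌉ = 1084
j=13: r + 12k = 1175.777666… → ⌈·⌉ = 1176
j=14: r + 13k = 1267.999888… → ⌈·⌉ = 1268
j=15: r + 14k = 1360.222111… → ⌈·⌉ = 1361
j=16: r + 15k = 1452.444333… → ⌈·⌉ = 1453
j=17: r + 16k = 1544.666555… → ⌈·⌉ = 1545
j=18: r + 17k = 1636.888777… → ⌈·⌉ = 1637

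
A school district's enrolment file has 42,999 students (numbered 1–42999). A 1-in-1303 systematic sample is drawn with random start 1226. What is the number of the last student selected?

42922

k = 1303
33rd selection = r + (33−1)·k = 1226 + 32×1303 = 1226 + 41696 = 42922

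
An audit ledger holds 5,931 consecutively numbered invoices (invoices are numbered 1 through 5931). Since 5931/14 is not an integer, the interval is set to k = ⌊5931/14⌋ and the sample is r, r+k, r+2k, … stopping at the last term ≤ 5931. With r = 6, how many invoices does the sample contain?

15

k = ⌊5931/14⌋ = 423
Achieved size = ⌊(5931 − 6)/423⌋ + 1 = ⌊5925/423⌋ + 1 = 14 + 1 = 15
(last selection: 6 + 14×423 = 5928 ≤ 5931; next would be 6351 > 5931)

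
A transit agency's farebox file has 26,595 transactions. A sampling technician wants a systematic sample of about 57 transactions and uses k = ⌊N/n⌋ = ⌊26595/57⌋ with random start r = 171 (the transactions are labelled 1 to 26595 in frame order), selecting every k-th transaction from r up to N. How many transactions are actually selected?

57

k = ⌊26595/57⌋ = 466
Achieved size = ⌊(26595 − 171)/466⌋ + 1 = ⌊26424/466⌋ + 1 = 56 + 1 = 57
(last selection: 171 + 56×466 = 26267 ≤ 26595; next would be 26733 > 26595)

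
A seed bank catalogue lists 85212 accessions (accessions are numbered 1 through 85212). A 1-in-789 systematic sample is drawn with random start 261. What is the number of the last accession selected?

k = 789
108th selection = r + (108−1)·k = 261 + 107×789 = 261 + 84423 = 84684

84684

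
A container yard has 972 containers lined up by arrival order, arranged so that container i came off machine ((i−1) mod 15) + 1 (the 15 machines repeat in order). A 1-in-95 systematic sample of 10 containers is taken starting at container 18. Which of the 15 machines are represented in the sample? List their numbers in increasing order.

3, 8, 13

Consecutive selections differ by k = 95, so their machine numbers differ by 95 mod 15 = 5.
gcd(95, 15) = 5, so the sample visits 15/5 = 3 distinct residues mod 15.
Start 18 is machine 3; the machines hit are 3, 8, 13.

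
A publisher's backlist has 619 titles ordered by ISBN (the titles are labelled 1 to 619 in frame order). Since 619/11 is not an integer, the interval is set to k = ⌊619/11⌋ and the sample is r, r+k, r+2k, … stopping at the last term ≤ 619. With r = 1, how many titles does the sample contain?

12

k = ⌊619/11⌋ = 56
Achieved size = ⌊(619 − 1)/56⌋ + 1 = ⌊618/56⌋ + 1 = 11 + 1 = 12
(last selection: 1 + 11×56 = 617 ≤ 619; next would be 673 > 619)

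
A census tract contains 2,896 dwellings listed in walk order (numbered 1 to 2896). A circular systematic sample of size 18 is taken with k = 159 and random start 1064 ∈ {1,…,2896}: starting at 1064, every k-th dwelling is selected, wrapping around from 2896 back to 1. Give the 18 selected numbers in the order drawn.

Selection 1: 1064
Selection 2: 1064 + 159 = 1223
Selection 3: 1223 + 159 = 1382
Selection 4: 1382 + 159 = 1541
Selection 5: 1541 + 159 = 1700
Selection 6: 1700 + 159 = 1859
Selection 7: 1859 + 159 = 2018
Selection 8: 2018 + 159 = 2177
Selection 9: 2177 + 159 = 2336
Selection 10: 2336 + 159 = 2495
Selection 11: 2495 + 159 = 2654
Selection 12: 2654 + 159 = 2813
Selection 13: 2813 + 159 = 2972 → 2972 − 2896 = 76
Selection 14: 76 + 159 = 235
Selection 15: 235 + 159 = 394
Selection 16: 394 + 159 = 553
Selection 17: 553 + 159 = 712
Selection 18: 712 + 159 = 871

1064, 1223, 1382, 1541, 1700, 1859, 2018, 2177, 2336, 2495, 2654, 2813, 76, 235, 394, 553, 712, 871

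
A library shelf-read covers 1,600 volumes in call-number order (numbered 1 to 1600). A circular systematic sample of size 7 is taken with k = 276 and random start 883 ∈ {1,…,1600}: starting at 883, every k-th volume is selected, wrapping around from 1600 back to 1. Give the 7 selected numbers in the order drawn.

883, 1159, 1435, 111, 387, 663, 939

Selection 1: 883
Selection 2: 883 + 276 = 1159
Selection 3: 1159 + 276 = 1435
Selection 4: 1435 + 276 = 1711 → 1711 − 1600 = 111
Selection 5: 111 + 276 = 387
Selection 6: 387 + 276 = 663
Selection 7: 663 + 276 = 939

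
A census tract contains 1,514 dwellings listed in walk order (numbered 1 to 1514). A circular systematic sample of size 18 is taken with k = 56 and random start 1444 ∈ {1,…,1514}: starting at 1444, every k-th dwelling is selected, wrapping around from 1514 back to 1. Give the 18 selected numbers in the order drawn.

1444, 1500, 42, 98, 154, 210, 266, 322, 378, 434, 490, 546, 602, 658, 714, 770, 826, 882

Selection 1: 1444
Selection 2: 1444 + 56 = 1500
Selection 3: 1500 + 56 = 1556 → 1556 − 1514 = 42
Selection 4: 42 + 56 = 98
Selection 5: 98 + 56 = 154
Selection 6: 154 + 56 = 210
Selection 7: 210 + 56 = 266
Selection 8: 266 + 56 = 322
Selection 9: 322 + 56 = 378
Selection 10: 378 + 56 = 434
Selection 11: 434 + 56 = 490
Selection 12: 490 + 56 = 546
Selection 13: 546 + 56 = 602
Selection 14: 602 + 56 = 658
Selection 15: 658 + 56 = 714
Selection 16: 714 + 56 = 770
Selection 17: 770 + 56 = 826
Selection 18: 826 + 56 = 882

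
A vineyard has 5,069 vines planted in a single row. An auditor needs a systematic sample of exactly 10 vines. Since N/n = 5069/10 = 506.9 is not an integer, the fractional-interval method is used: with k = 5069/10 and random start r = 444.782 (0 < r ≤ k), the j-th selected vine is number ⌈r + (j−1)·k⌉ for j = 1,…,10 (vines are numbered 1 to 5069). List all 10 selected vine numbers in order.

j=1: r + 0k = 444.782 → ⌈·⌉ = 445
j=2: r + 1k = 951.682 → ⌈·⌉ = 952
j=3: r + 2k = 1458.582 → ⌈·⌉ = 1459
j=4: r + 3k = 1965.482 → ⌈·⌉ = 1966
j=5: r + 4k = 2472.382 → ⌈·⌉ = 2473
j=6: r + 5k = 2979.282 → ⌈·⌉ = 2980
j=7: r + 6k = 3486.182 → ⌈·⌉ = 3487
j=8: r + 7k = 3993.082 → ⌈·⌉ = 3994
j=9: r + 8k = 4499.982 → ⌈·⌉ = 4500
j=10: r + 9k = 5006.882 → ⌈·⌉ = 5007

445, 952, 1459, 1966, 2473, 2980, 3487, 3994, 4500, 5007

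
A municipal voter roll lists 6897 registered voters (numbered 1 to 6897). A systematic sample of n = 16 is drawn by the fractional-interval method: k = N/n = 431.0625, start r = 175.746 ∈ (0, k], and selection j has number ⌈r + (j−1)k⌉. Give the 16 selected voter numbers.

j=1: r + 0k = 175.746 → ⌈·⌉ = 176
j=2: r + 1k = 606.8085 → ⌈·⌉ = 607
j=3: r + 2k = 1037.871 → ⌈·⌉ = 1038
j=4: r + 3k = 1468.9335 → ⌈·⌉ = 1469
j=5: r + 4k = 1899.996 → ⌈·⌉ = 1900
j=6: r + 5k = 2331.0585 → ⌈·⌉ = 2332
j=7: r + 6k = 2762.121 → ⌈·⌉ = 2763
j=8: r + 7k = 3193.1835 → ⌈·⌉ = 3194
j=9: r + 8k = 3624.246 → ⌈·⌉ = 3625
j=10: r + 9k = 4055.3085 → ⌈·⌉ = 4056
j=11: r + 10k = 4486.371 → ⌈·⌉ = 4487
j=12: r + 11k = 4917.4335 → ⌈·⌉ = 4918
j=13: r + 12k = 5348.496 → ⌈·⌉ = 5349
j=14: r + 13k = 5779.5585 → ⌈·⌉ = 5780
j=15: r + 14k = 6210.621 → ⌈·⌉ = 6211
j=16: r + 15k = 6641.6835 → ⌈·⌉ = 6642

176, 607, 1038, 1469, 1900, 2332, 2763, 3194, 3625, 4056, 4487, 4918, 5349, 5780, 6211, 6642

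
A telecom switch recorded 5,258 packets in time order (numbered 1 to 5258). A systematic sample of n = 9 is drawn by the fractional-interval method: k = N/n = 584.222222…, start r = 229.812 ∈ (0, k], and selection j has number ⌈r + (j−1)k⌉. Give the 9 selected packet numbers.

j=1: r + 0k = 229.812 → ⌈·⌉ = 230
j=2: r + 1k = 814.034222… → ⌈·⌉ = 815
j=3: r + 2k = 1398.256444… → ⌈·⌉ = 1399
j=4: r + 3k = 1982.478666… → ⌈·⌉ = 1983
j=5: r + 4k = 2566.700888… → ⌈·⌉ = 2567
j=6: r + 5k = 3150.923111… → ⌈·⌉ = 3151
j=7: r + 6k = 3735.145333… → ⌈·⌉ = 3736
j=8: r + 7k = 4319.367555… → ⌈·⌉ = 4320
j=9: r + 8k = 4903.589777… → ⌈·⌉ = 4904

230, 815, 1399, 1983, 2567, 3151, 3736, 4320, 4904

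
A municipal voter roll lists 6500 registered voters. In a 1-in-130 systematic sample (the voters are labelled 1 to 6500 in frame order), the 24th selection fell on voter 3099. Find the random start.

109

k = 130
r = 3099 − (24−1)×130 = 3099 − 2990 = 109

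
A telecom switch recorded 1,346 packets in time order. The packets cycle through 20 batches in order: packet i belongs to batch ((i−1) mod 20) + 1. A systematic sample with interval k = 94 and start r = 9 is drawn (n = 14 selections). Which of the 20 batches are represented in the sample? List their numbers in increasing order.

Consecutive selections differ by k = 94, so their batch numbers differ by 94 mod 20 = 14.
gcd(94, 20) = 2, so the sample visits 20/2 = 10 distinct residues mod 20.
Start 9 is batch 9; the batches hit are 1, 3, 5, 7, 9, 11, 13, 15, 17, 19.

1, 3, 5, 7, 9, 11, 13, 15, 17, 19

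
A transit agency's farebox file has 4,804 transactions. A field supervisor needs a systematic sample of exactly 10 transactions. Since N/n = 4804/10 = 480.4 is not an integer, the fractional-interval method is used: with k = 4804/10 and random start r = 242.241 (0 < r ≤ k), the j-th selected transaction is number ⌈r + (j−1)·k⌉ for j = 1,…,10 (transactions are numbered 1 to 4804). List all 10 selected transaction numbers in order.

243, 723, 1204, 1684, 2164, 2645, 3125, 3606, 4086, 4566

j=1: r + 0k = 242.241 → ⌈·⌉ = 243
j=2: r + 1k = 722.641 → ⌈·⌉ = 723
j=3: r + 2k = 1203.041 → ⌈·⌉ = 1204
j=4: r + 3k = 1683.441 → ⌈·⌉ = 1684
j=5: r + 4k = 2163.841 → ⌈·⌉ = 2164
j=6: r + 5k = 2644.241 → ⌈·⌉ = 2645
j=7: r + 6k = 3124.641 → ⌈·⌉ = 3125
j=8: r + 7k = 3605.041 → ⌈·⌉ = 3606
j=9: r + 8k = 4085.441 → ⌈·⌉ = 4086
j=10: r + 9k = 4565.841 → ⌈·⌉ = 4566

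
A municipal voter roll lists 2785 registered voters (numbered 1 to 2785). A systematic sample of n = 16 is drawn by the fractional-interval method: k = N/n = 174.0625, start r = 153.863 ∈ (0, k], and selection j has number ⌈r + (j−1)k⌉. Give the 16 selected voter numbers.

j=1: r + 0k = 153.863 → ⌈·⌉ = 154
j=2: r + 1k = 327.9255 → ⌈·⌉ = 328
j=3: r + 2k = 501.988 → ⌈·⌉ = 502
j=4: r + 3k = 676.0505 → ⌈·⌉ = 677
j=5: r + 4k = 850.113 → ⌈·⌉ = 851
j=6: r + 5k = 1024.1755 → ⌈·⌉ = 1025
j=7: r + 6k = 1198.238 → ⌈·⌉ = 1199
j=8: r + 7k = 1372.3005 → ⌈·⌉ = 1373
j=9: r + 8k = 1546.363 → ⌈·⌉ = 1547
j=10: r + 9k = 1720.4255 → ⌈·⌉ = 1721
j=11: r + 10k = 1894.488 → ⌈·⌉ = 1895
j=12: r + 11k = 2068.5505 → ⌈·⌉ = 2069
j=13: r + 12k = 2242.613 → ⌈·⌉ = 2243
j=14: r + 13k = 2416.6755 → ⌈·⌉ = 2417
j=15: r + 14k = 2590.738 → ⌈·⌉ = 2591
j=16: r + 15k = 2764.8005 → ⌈·⌉ = 2765

154, 328, 502, 677, 851, 1025, 1199, 1373, 1547, 1721, 1895, 2069, 2243, 2417, 2591, 2765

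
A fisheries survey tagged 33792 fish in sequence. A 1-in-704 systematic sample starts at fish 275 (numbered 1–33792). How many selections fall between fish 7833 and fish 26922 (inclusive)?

k = 704
First selection ≥ 7833: 275 + ⌈(7833−275)/704⌉·704 = 275 + 11×704 = 8019
Last selection ≤ 26922: 275 + ⌊(26922−275)/704⌋·704 = 275 + 37×704 = 26323
Count = 37 − 11 + 1 = 27

27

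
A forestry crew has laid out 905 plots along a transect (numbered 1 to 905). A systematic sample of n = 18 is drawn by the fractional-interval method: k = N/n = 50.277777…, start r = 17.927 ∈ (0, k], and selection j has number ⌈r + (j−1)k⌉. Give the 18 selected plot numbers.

j=1: r + 0k = 17.927 → ⌈·⌉ = 18
j=2: r + 1k = 68.204777… → ⌈·⌉ = 69
j=3: r + 2k = 118.482555… → ⌈·⌉ = 119
j=4: r + 3k = 168.760333… → ⌈·⌉ = 169
j=5: r + 4k = 219.038111… → ⌈·⌉ = 220
j=6: r + 5k = 269.315888… → ⌈·⌉ = 270
j=7: r + 6k = 319.593666… → ⌈·⌉ = 320
j=8: r + 7k = 369.871444… → ⌈·⌉ = 370
j=9: r + 8k = 420.149222… → ⌈·⌉ = 421
j=10: r + 9k = 470.427 → ⌈·⌉ = 471
j=11: r + 10k = 520.704777… → ⌈·⌉ = 521
j=12: r + 11k = 570.982555… → ⌈·⌉ = 571
j=13: r + 12k = 621.260333… → ⌈·⌉ = 622
j=14: r + 13k = 671.538111… → ⌈·⌉ = 672
j=15: r + 14k = 721.815888… → ⌈·⌉ = 722
j=16: r + 15k = 772.093666… → ⌈·⌉ = 773
j=17: r + 16k = 822.371444… → ⌈·⌉ = 823
j=18: r + 17k = 872.649222… → ⌈·⌉ = 873

18, 69, 119, 169, 220, 270, 320, 370, 421, 471, 521, 571, 622, 672, 722, 773, 823, 873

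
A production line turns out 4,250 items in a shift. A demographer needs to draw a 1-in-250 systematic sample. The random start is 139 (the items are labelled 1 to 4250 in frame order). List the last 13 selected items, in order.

1139, 1389, 1639, 1889, 2139, 2389, 2639, 2889, 3139, 3389, 3639, 3889, 4139

5th selection = 139 + 4×250 = 1139
6th: 1139 + 250 = 1389
7th: 1389 + 250 = 1639
8th: 1639 + 250 = 1889
9th: 1889 + 250 = 2139
10th: 2139 + 250 = 2389
11th: 2389 + 250 = 2639
12th: 2639 + 250 = 2889
13th: 2889 + 250 = 3139
14th: 3139 + 250 = 3389
15th: 3389 + 250 = 3639
16th: 3639 + 250 = 3889
17th: 3889 + 250 = 4139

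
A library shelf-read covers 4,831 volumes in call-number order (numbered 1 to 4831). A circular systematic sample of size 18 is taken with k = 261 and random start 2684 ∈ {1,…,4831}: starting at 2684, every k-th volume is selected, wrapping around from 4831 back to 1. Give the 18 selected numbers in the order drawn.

2684, 2945, 3206, 3467, 3728, 3989, 4250, 4511, 4772, 202, 463, 724, 985, 1246, 1507, 1768, 2029, 2290

Selection 1: 2684
Selection 2: 2684 + 261 = 2945
Selection 3: 2945 + 261 = 3206
Selection 4: 3206 + 261 = 3467
Selection 5: 3467 + 261 = 3728
Selection 6: 3728 + 261 = 3989
Selection 7: 3989 + 261 = 4250
Selection 8: 4250 + 261 = 4511
Selection 9: 4511 + 261 = 4772
Selection 10: 4772 + 261 = 5033 → 5033 − 4831 = 202
Selection 11: 202 + 261 = 463
Selection 12: 463 + 261 = 724
Selection 13: 724 + 261 = 985
Selection 14: 985 + 261 = 1246
Selection 15: 1246 + 261 = 1507
Selection 16: 1507 + 261 = 1768
Selection 17: 1768 + 261 = 2029
Selection 18: 2029 + 261 = 2290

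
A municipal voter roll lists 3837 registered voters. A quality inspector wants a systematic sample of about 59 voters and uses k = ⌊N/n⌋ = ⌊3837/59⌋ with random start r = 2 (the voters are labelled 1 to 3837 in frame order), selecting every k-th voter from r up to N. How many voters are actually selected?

60

k = ⌊3837/59⌋ = 65
Achieved size = ⌊(3837 − 2)/65⌋ + 1 = ⌊3835/65⌋ + 1 = 59 + 1 = 60
(last selection: 2 + 59×65 = 3837 ≤ 3837; next would be 3902 > 3837)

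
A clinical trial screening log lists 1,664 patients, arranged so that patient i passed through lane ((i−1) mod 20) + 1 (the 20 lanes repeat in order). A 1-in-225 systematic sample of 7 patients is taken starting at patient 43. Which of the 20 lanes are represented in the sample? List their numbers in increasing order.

3, 8, 13, 18

Consecutive selections differ by k = 225, so their lane numbers differ by 225 mod 20 = 5.
gcd(225, 20) = 5, so the sample visits 20/5 = 4 distinct residues mod 20.
Start 43 is lane 3; the lanes hit are 3, 8, 13, 18.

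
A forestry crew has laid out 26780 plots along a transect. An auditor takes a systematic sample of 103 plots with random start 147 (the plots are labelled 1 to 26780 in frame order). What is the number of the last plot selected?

26667

k = 26780/103 = 260
103rd selection = r + (103−1)·k = 147 + 102×260 = 147 + 26520 = 26667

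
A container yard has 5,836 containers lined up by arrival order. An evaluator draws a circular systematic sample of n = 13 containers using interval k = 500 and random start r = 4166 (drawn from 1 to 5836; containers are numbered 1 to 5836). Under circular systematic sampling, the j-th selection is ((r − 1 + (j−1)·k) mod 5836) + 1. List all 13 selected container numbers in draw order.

4166, 4666, 5166, 5666, 330, 830, 1330, 1830, 2330, 2830, 3330, 3830, 4330

Selection 1: 4166
Selection 2: 4166 + 500 = 4666
Selection 3: 4666 + 500 = 5166
Selection 4: 5166 + 500 = 5666
Selection 5: 5666 + 500 = 6166 → 6166 − 5836 = 330
Selection 6: 330 + 500 = 830
Selection 7: 830 + 500 = 1330
Selection 8: 1330 + 500 = 1830
Selection 9: 1830 + 500 = 2330
Selection 10: 2330 + 500 = 2830
Selection 11: 2830 + 500 = 3330
Selection 12: 3330 + 500 = 3830
Selection 13: 3830 + 500 = 4330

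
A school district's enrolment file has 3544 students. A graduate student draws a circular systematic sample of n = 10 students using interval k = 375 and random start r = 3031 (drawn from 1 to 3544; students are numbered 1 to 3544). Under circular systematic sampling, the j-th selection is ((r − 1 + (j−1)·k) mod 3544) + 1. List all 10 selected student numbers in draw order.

3031, 3406, 237, 612, 987, 1362, 1737, 2112, 2487, 2862

Selection 1: 3031
Selection 2: 3031 + 375 = 3406
Selection 3: 3406 + 375 = 3781 → 3781 − 3544 = 237
Selection 4: 237 + 375 = 612
Selection 5: 612 + 375 = 987
Selection 6: 987 + 375 = 1362
Selection 7: 1362 + 375 = 1737
Selection 8: 1737 + 375 = 2112
Selection 9: 2112 + 375 = 2487
Selection 10: 2487 + 375 = 2862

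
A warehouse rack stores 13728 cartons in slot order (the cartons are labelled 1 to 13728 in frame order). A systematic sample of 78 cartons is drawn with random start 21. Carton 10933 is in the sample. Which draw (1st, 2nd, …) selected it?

63

k = 13728/78 = 176
position = (10933 − 21)/176 + 1 = 10912/176 + 1 = 62 + 1 = 63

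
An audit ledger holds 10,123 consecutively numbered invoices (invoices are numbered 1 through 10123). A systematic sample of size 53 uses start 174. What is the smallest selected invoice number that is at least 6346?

k = 10123/53 = 191
Steps past start: ⌈(6346 − 174)/191⌉ = ⌈6172/191⌉ = 33
Selected invoice: 174 + 33×191 = 6477

6477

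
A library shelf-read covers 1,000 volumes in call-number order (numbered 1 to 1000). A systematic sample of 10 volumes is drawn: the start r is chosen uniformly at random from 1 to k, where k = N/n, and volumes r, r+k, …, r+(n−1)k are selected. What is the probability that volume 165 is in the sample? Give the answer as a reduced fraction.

k = 1000/10 = 100.
Volume 165 is selected iff r ≡ 165 (mod 100); exactly one such r in {1,…,100}.
Inclusion probability = 1/100.

1/100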